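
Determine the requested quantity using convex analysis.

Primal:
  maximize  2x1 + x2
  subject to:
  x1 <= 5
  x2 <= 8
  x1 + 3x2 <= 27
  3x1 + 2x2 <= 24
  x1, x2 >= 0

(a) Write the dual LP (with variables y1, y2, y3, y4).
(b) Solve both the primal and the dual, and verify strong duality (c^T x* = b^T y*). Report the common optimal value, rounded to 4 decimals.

The standard primal-dual pair for 'max c^T x s.t. A x <= b, x >= 0' is:
  Dual:  min b^T y  s.t.  A^T y >= c,  y >= 0.

So the dual LP is:
  minimize  5y1 + 8y2 + 27y3 + 24y4
  subject to:
    y1 + y3 + 3y4 >= 2
    y2 + 3y3 + 2y4 >= 1
    y1, y2, y3, y4 >= 0

Solving the primal: x* = (5, 4.5).
  primal value c^T x* = 14.5.
Solving the dual: y* = (0.5, 0, 0, 0.5).
  dual value b^T y* = 14.5.
Strong duality: c^T x* = b^T y*. Confirmed.

14.5


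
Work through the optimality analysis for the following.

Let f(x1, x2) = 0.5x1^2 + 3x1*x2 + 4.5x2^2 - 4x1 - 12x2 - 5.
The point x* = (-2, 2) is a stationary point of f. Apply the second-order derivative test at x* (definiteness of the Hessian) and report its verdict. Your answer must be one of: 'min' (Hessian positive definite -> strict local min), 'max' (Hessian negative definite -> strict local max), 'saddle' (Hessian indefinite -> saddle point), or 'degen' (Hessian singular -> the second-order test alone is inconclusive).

Compute the Hessian H = grad^2 f:
  H = [[1, 3], [3, 9]]
Verify stationarity: grad f(x*) = H x* + g = (0, 0).
Eigenvalues of H: 0, 10.
H has a zero eigenvalue (singular; positive semidefinite but not definite), so H is neither positive definite, negative definite, nor indefinite. The second-order test alone is inconclusive -> degen.
(Indeed, f is constant along the null direction of H through x*, so x* is not a strict local extremum.)

degen


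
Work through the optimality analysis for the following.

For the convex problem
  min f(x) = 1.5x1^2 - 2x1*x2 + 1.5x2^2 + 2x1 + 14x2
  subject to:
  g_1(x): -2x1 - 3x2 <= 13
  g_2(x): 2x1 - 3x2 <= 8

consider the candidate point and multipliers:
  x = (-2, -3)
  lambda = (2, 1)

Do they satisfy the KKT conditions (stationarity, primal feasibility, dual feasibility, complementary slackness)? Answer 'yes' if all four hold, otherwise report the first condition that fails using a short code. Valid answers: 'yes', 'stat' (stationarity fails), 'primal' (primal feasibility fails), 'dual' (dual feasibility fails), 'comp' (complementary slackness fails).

Gradient of f: grad f(x) = Q x + c = (2, 9)
Constraint values g_i(x) = a_i^T x - b_i:
  g_1((-2, -3)) = 0
  g_2((-2, -3)) = -3
Stationarity residual: grad f(x) + sum_i lambda_i a_i = (0, 0)
  -> stationarity OK
Primal feasibility (all g_i <= 0): OK
Dual feasibility (all lambda_i >= 0): OK
Complementary slackness (lambda_i * g_i(x) = 0 for all i): FAILS

Verdict: the first failing condition is complementary_slackness -> comp.

comp


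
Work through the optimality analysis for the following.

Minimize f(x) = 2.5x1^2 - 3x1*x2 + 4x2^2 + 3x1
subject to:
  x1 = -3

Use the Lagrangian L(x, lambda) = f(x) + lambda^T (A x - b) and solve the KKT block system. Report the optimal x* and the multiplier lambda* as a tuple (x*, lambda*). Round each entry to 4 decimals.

Form the Lagrangian:
  L(x, lambda) = (1/2) x^T Q x + c^T x + lambda^T (A x - b)
Stationarity (grad_x L = 0): Q x + c + A^T lambda = 0.
Primal feasibility: A x = b.

This gives the KKT block system:
  [ Q   A^T ] [ x     ]   [-c ]
  [ A    0  ] [ lambda ] = [ b ]

Solving the linear system:
  x*      = (-3, -1.125)
  lambda* = (8.625)
  f(x*)   = 8.4375

x* = (-3, -1.125), lambda* = (8.625)


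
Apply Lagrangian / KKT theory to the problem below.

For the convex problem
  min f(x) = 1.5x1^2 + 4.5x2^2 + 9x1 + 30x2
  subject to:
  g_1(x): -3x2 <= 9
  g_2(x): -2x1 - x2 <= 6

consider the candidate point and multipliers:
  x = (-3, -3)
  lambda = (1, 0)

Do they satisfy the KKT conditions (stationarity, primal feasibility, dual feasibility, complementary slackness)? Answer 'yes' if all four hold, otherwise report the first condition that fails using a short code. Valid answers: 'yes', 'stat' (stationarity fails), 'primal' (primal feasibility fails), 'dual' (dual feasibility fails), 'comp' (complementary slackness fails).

Gradient of f: grad f(x) = Q x + c = (0, 3)
Constraint values g_i(x) = a_i^T x - b_i:
  g_1((-3, -3)) = 0
  g_2((-3, -3)) = 3
Stationarity residual: grad f(x) + sum_i lambda_i a_i = (0, 0)
  -> stationarity OK
Primal feasibility (all g_i <= 0): FAILS
Dual feasibility (all lambda_i >= 0): OK
Complementary slackness (lambda_i * g_i(x) = 0 for all i): OK

Verdict: the first failing condition is primal_feasibility -> primal.

primal


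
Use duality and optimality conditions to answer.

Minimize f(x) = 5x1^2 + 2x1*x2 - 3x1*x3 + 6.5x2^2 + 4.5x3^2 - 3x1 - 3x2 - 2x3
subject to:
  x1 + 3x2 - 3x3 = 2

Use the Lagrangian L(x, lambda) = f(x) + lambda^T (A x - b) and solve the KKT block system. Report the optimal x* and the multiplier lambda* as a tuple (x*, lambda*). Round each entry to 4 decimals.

Form the Lagrangian:
  L(x, lambda) = (1/2) x^T Q x + c^T x + lambda^T (A x - b)
Stationarity (grad_x L = 0): Q x + c + A^T lambda = 0.
Primal feasibility: A x = b.

This gives the KKT block system:
  [ Q   A^T ] [ x     ]   [-c ]
  [ A    0  ] [ lambda ] = [ b ]

Solving the linear system:
  x*      = (0.3024, 0.4725, -0.0934)
  lambda* = (-1.2491)
  f(x*)   = 0.1801

x* = (0.3024, 0.4725, -0.0934), lambda* = (-1.2491)


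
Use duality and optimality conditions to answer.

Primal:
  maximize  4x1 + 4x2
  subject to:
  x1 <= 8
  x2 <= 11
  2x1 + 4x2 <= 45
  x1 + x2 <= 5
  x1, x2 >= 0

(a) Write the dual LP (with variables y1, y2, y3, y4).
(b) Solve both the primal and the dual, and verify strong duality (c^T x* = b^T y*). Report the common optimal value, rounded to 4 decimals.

The standard primal-dual pair for 'max c^T x s.t. A x <= b, x >= 0' is:
  Dual:  min b^T y  s.t.  A^T y >= c,  y >= 0.

So the dual LP is:
  minimize  8y1 + 11y2 + 45y3 + 5y4
  subject to:
    y1 + 2y3 + y4 >= 4
    y2 + 4y3 + y4 >= 4
    y1, y2, y3, y4 >= 0

Solving the primal: x* = (5, 0).
  primal value c^T x* = 20.
Solving the dual: y* = (0, 0, 0, 4).
  dual value b^T y* = 20.
Strong duality: c^T x* = b^T y*. Confirmed.

20


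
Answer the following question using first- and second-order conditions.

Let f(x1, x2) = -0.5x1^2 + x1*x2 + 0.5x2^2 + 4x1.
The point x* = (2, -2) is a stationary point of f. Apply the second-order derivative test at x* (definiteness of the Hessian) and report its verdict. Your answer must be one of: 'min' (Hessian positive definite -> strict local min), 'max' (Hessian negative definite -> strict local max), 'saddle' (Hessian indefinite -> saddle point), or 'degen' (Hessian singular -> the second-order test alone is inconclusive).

Compute the Hessian H = grad^2 f:
  H = [[-1, 1], [1, 1]]
Verify stationarity: grad f(x*) = H x* + g = (0, 0).
Eigenvalues of H: -1.4142, 1.4142.
Eigenvalues have mixed signs, so H is indefinite -> x* is a saddle point.

saddle


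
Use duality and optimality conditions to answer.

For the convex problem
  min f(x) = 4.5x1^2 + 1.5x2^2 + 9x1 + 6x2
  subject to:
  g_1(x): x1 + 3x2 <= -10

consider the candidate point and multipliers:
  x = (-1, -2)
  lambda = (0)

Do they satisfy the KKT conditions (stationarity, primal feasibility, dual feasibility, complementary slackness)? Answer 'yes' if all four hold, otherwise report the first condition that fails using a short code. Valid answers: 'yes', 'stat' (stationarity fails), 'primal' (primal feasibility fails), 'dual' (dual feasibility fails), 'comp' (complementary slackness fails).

Gradient of f: grad f(x) = Q x + c = (0, 0)
Constraint values g_i(x) = a_i^T x - b_i:
  g_1((-1, -2)) = 3
Stationarity residual: grad f(x) + sum_i lambda_i a_i = (0, 0)
  -> stationarity OK
Primal feasibility (all g_i <= 0): FAILS
Dual feasibility (all lambda_i >= 0): OK
Complementary slackness (lambda_i * g_i(x) = 0 for all i): OK

Verdict: the first failing condition is primal_feasibility -> primal.

primal


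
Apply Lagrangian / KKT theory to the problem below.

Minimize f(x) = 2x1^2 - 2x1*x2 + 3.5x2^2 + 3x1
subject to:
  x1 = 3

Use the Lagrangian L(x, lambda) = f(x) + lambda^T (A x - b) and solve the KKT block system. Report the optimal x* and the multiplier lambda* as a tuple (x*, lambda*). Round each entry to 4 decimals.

Form the Lagrangian:
  L(x, lambda) = (1/2) x^T Q x + c^T x + lambda^T (A x - b)
Stationarity (grad_x L = 0): Q x + c + A^T lambda = 0.
Primal feasibility: A x = b.

This gives the KKT block system:
  [ Q   A^T ] [ x     ]   [-c ]
  [ A    0  ] [ lambda ] = [ b ]

Solving the linear system:
  x*      = (3, 0.8571)
  lambda* = (-13.2857)
  f(x*)   = 24.4286

x* = (3, 0.8571), lambda* = (-13.2857)


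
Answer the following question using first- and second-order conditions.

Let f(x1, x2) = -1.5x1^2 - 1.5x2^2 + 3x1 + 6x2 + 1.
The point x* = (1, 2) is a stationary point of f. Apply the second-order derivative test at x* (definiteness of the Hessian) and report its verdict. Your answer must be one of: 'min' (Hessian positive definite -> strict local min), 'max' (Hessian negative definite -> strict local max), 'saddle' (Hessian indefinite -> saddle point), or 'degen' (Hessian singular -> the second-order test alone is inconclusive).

Compute the Hessian H = grad^2 f:
  H = [[-3, 0], [0, -3]]
Verify stationarity: grad f(x*) = H x* + g = (0, 0).
Eigenvalues of H: -3, -3.
Both eigenvalues < 0, so H is negative definite -> x* is a strict local max.

max


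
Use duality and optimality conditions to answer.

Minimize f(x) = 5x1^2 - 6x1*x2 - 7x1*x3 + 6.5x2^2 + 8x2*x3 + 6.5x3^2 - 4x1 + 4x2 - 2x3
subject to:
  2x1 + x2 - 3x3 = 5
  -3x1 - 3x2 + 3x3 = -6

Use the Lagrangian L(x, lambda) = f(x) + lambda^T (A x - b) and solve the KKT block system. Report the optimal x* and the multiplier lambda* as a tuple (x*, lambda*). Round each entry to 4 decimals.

Form the Lagrangian:
  L(x, lambda) = (1/2) x^T Q x + c^T x + lambda^T (A x - b)
Stationarity (grad_x L = 0): Q x + c + A^T lambda = 0.
Primal feasibility: A x = b.

This gives the KKT block system:
  [ Q   A^T ] [ x     ]   [-c ]
  [ A    0  ] [ lambda ] = [ b ]

Solving the linear system:
  x*      = (0.3913, 0.3043, -1.3043)
  lambda* = (-12.0435, -5.6232)
  f(x*)   = 14.3696

x* = (0.3913, 0.3043, -1.3043), lambda* = (-12.0435, -5.6232)


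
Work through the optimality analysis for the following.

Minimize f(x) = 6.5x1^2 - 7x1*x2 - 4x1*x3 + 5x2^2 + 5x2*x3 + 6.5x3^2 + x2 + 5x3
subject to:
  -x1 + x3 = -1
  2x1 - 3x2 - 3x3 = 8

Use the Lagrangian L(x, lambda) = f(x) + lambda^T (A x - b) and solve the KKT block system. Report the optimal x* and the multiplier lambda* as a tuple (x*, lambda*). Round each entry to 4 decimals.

Form the Lagrangian:
  L(x, lambda) = (1/2) x^T Q x + c^T x + lambda^T (A x - b)
Stationarity (grad_x L = 0): Q x + c + A^T lambda = 0.
Primal feasibility: A x = b.

This gives the KKT block system:
  [ Q   A^T ] [ x     ]   [-c ]
  [ A    0  ] [ lambda ] = [ b ]

Solving the linear system:
  x*      = (-0.3043, -1.5652, -1.3043)
  lambda* = (-0.4783, -6.3478)
  f(x*)   = 21.1087

x* = (-0.3043, -1.5652, -1.3043), lambda* = (-0.4783, -6.3478)


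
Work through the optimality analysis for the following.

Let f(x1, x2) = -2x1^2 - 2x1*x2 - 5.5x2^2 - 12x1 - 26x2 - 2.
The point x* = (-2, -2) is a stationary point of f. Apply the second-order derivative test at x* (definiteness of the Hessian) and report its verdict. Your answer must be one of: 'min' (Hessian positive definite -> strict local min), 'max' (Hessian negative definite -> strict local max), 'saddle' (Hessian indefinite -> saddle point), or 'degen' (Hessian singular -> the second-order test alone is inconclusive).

Compute the Hessian H = grad^2 f:
  H = [[-4, -2], [-2, -11]]
Verify stationarity: grad f(x*) = H x* + g = (0, 0).
Eigenvalues of H: -11.5311, -3.4689.
Both eigenvalues < 0, so H is negative definite -> x* is a strict local max.

max


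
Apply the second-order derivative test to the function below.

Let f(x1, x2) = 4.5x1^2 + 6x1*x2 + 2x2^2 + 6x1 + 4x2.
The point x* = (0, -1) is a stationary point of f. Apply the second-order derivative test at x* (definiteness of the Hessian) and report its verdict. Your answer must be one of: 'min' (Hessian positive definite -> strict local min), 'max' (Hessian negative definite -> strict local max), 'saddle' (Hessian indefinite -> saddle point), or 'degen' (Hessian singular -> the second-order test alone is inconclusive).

Compute the Hessian H = grad^2 f:
  H = [[9, 6], [6, 4]]
Verify stationarity: grad f(x*) = H x* + g = (0, 0).
Eigenvalues of H: 0, 13.
H has a zero eigenvalue (singular; positive semidefinite but not definite), so H is neither positive definite, negative definite, nor indefinite. The second-order test alone is inconclusive -> degen.
(Indeed, f is constant along the null direction of H through x*, so x* is not a strict local extremum.)

degen


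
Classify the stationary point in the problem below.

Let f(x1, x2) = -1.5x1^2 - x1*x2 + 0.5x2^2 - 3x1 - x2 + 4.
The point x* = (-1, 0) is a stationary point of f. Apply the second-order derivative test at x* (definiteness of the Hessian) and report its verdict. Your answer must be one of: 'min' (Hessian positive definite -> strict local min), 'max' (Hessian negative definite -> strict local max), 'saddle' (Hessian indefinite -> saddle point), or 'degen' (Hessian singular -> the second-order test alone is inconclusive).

Compute the Hessian H = grad^2 f:
  H = [[-3, -1], [-1, 1]]
Verify stationarity: grad f(x*) = H x* + g = (0, 0).
Eigenvalues of H: -3.2361, 1.2361.
Eigenvalues have mixed signs, so H is indefinite -> x* is a saddle point.

saddle


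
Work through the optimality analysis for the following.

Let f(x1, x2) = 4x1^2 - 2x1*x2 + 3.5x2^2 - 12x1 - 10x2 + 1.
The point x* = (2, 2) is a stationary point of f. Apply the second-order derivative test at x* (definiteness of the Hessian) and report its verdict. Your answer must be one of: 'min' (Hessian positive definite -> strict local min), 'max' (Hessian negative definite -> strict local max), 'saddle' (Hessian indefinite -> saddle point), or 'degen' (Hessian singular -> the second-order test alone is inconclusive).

Compute the Hessian H = grad^2 f:
  H = [[8, -2], [-2, 7]]
Verify stationarity: grad f(x*) = H x* + g = (0, 0).
Eigenvalues of H: 5.4384, 9.5616.
Both eigenvalues > 0, so H is positive definite -> x* is a strict local min.

min


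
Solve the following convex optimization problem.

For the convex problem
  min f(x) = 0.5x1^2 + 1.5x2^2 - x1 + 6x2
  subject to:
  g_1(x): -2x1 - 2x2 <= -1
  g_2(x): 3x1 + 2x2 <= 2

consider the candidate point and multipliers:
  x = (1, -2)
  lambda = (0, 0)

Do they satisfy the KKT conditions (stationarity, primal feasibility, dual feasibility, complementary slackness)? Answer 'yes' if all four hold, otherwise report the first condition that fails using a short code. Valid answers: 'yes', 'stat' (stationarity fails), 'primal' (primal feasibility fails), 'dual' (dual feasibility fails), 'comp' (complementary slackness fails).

Gradient of f: grad f(x) = Q x + c = (0, 0)
Constraint values g_i(x) = a_i^T x - b_i:
  g_1((1, -2)) = 3
  g_2((1, -2)) = -3
Stationarity residual: grad f(x) + sum_i lambda_i a_i = (0, 0)
  -> stationarity OK
Primal feasibility (all g_i <= 0): FAILS
Dual feasibility (all lambda_i >= 0): OK
Complementary slackness (lambda_i * g_i(x) = 0 for all i): OK

Verdict: the first failing condition is primal_feasibility -> primal.

primal


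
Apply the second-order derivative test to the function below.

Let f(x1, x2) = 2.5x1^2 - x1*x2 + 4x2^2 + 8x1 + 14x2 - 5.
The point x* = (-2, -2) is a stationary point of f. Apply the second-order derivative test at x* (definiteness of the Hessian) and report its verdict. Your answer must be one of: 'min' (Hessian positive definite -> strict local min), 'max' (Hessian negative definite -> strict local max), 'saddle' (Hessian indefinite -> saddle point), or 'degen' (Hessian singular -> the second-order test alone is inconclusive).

Compute the Hessian H = grad^2 f:
  H = [[5, -1], [-1, 8]]
Verify stationarity: grad f(x*) = H x* + g = (0, 0).
Eigenvalues of H: 4.6972, 8.3028.
Both eigenvalues > 0, so H is positive definite -> x* is a strict local min.

min


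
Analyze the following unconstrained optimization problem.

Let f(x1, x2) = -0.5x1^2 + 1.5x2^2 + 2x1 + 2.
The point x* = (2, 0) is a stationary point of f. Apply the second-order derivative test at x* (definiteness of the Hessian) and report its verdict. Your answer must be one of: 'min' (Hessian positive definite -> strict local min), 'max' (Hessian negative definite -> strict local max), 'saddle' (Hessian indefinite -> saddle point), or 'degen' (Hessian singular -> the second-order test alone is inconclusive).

Compute the Hessian H = grad^2 f:
  H = [[-1, 0], [0, 3]]
Verify stationarity: grad f(x*) = H x* + g = (0, 0).
Eigenvalues of H: -1, 3.
Eigenvalues have mixed signs, so H is indefinite -> x* is a saddle point.

saddle


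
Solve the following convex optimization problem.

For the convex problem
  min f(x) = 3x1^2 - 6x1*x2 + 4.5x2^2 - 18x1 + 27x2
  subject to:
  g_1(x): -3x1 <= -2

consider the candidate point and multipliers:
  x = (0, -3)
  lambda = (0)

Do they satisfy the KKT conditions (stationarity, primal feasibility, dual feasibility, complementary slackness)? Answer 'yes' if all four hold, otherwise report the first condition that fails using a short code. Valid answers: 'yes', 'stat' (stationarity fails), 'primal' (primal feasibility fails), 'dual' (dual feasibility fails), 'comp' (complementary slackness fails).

Gradient of f: grad f(x) = Q x + c = (0, 0)
Constraint values g_i(x) = a_i^T x - b_i:
  g_1((0, -3)) = 2
Stationarity residual: grad f(x) + sum_i lambda_i a_i = (0, 0)
  -> stationarity OK
Primal feasibility (all g_i <= 0): FAILS
Dual feasibility (all lambda_i >= 0): OK
Complementary slackness (lambda_i * g_i(x) = 0 for all i): OK

Verdict: the first failing condition is primal_feasibility -> primal.

primal


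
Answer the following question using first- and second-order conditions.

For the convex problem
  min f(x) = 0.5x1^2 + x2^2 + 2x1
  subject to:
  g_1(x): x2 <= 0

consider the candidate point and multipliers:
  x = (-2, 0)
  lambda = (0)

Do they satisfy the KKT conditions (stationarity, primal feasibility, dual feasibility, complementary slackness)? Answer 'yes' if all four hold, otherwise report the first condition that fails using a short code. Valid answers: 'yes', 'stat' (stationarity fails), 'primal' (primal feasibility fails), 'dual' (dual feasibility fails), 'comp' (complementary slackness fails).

Gradient of f: grad f(x) = Q x + c = (0, 0)
Constraint values g_i(x) = a_i^T x - b_i:
  g_1((-2, 0)) = 0
Stationarity residual: grad f(x) + sum_i lambda_i a_i = (0, 0)
  -> stationarity OK
Primal feasibility (all g_i <= 0): OK
Dual feasibility (all lambda_i >= 0): OK
Complementary slackness (lambda_i * g_i(x) = 0 for all i): OK

Verdict: yes, KKT holds.

yes


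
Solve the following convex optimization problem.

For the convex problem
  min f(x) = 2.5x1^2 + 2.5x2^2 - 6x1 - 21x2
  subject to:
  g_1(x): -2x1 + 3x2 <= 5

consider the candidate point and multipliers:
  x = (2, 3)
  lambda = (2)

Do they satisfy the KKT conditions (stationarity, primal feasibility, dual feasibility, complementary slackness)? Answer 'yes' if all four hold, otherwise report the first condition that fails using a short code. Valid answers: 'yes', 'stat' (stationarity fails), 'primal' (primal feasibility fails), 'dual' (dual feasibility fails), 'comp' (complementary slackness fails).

Gradient of f: grad f(x) = Q x + c = (4, -6)
Constraint values g_i(x) = a_i^T x - b_i:
  g_1((2, 3)) = 0
Stationarity residual: grad f(x) + sum_i lambda_i a_i = (0, 0)
  -> stationarity OK
Primal feasibility (all g_i <= 0): OK
Dual feasibility (all lambda_i >= 0): OK
Complementary slackness (lambda_i * g_i(x) = 0 for all i): OK

Verdict: yes, KKT holds.

yes


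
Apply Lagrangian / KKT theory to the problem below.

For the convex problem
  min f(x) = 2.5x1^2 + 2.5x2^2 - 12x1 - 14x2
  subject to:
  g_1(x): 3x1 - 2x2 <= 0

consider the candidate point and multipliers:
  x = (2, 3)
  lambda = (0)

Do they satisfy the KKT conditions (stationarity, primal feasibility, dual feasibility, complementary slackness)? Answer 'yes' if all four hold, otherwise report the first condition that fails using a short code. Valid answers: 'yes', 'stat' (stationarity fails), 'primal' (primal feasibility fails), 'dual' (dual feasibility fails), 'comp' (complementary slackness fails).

Gradient of f: grad f(x) = Q x + c = (-2, 1)
Constraint values g_i(x) = a_i^T x - b_i:
  g_1((2, 3)) = 0
Stationarity residual: grad f(x) + sum_i lambda_i a_i = (-2, 1)
  -> stationarity FAILS
Primal feasibility (all g_i <= 0): OK
Dual feasibility (all lambda_i >= 0): OK
Complementary slackness (lambda_i * g_i(x) = 0 for all i): OK

Verdict: the first failing condition is stationarity -> stat.

stat


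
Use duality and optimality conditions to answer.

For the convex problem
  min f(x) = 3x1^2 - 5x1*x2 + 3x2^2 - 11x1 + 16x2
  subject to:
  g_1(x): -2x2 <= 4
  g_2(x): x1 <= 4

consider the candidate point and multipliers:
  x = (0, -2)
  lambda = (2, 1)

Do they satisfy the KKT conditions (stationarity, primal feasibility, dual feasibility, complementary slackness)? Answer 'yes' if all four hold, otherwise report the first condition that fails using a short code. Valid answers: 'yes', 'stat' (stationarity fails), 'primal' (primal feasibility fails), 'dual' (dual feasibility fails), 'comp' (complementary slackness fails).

Gradient of f: grad f(x) = Q x + c = (-1, 4)
Constraint values g_i(x) = a_i^T x - b_i:
  g_1((0, -2)) = 0
  g_2((0, -2)) = -4
Stationarity residual: grad f(x) + sum_i lambda_i a_i = (0, 0)
  -> stationarity OK
Primal feasibility (all g_i <= 0): OK
Dual feasibility (all lambda_i >= 0): OK
Complementary slackness (lambda_i * g_i(x) = 0 for all i): FAILS

Verdict: the first failing condition is complementary_slackness -> comp.

comp


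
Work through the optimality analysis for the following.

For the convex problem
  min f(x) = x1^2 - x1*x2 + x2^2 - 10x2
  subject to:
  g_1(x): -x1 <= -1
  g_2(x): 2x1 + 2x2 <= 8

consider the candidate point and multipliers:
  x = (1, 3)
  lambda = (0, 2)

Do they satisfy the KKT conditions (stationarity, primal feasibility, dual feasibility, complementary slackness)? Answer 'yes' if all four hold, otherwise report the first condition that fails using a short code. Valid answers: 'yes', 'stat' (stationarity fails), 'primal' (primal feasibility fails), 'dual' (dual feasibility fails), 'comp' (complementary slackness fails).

Gradient of f: grad f(x) = Q x + c = (-1, -5)
Constraint values g_i(x) = a_i^T x - b_i:
  g_1((1, 3)) = 0
  g_2((1, 3)) = 0
Stationarity residual: grad f(x) + sum_i lambda_i a_i = (3, -1)
  -> stationarity FAILS
Primal feasibility (all g_i <= 0): OK
Dual feasibility (all lambda_i >= 0): OK
Complementary slackness (lambda_i * g_i(x) = 0 for all i): OK

Verdict: the first failing condition is stationarity -> stat.

stat


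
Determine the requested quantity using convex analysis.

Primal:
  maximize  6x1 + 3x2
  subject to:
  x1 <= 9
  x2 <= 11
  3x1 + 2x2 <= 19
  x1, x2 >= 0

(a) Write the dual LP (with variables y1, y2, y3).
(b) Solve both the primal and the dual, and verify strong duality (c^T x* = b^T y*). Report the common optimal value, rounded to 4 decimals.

The standard primal-dual pair for 'max c^T x s.t. A x <= b, x >= 0' is:
  Dual:  min b^T y  s.t.  A^T y >= c,  y >= 0.

So the dual LP is:
  minimize  9y1 + 11y2 + 19y3
  subject to:
    y1 + 3y3 >= 6
    y2 + 2y3 >= 3
    y1, y2, y3 >= 0

Solving the primal: x* = (6.3333, 0).
  primal value c^T x* = 38.
Solving the dual: y* = (0, 0, 2).
  dual value b^T y* = 38.
Strong duality: c^T x* = b^T y*. Confirmed.

38


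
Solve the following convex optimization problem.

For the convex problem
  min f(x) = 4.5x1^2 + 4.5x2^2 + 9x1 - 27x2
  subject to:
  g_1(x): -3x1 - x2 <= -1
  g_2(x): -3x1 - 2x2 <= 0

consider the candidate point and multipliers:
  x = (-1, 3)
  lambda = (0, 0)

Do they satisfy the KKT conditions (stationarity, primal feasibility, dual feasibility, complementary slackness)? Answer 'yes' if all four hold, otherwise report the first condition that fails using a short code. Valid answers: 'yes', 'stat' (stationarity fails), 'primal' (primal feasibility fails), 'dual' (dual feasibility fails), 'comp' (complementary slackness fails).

Gradient of f: grad f(x) = Q x + c = (0, 0)
Constraint values g_i(x) = a_i^T x - b_i:
  g_1((-1, 3)) = 1
  g_2((-1, 3)) = -3
Stationarity residual: grad f(x) + sum_i lambda_i a_i = (0, 0)
  -> stationarity OK
Primal feasibility (all g_i <= 0): FAILS
Dual feasibility (all lambda_i >= 0): OK
Complementary slackness (lambda_i * g_i(x) = 0 for all i): OK

Verdict: the first failing condition is primal_feasibility -> primal.

primal


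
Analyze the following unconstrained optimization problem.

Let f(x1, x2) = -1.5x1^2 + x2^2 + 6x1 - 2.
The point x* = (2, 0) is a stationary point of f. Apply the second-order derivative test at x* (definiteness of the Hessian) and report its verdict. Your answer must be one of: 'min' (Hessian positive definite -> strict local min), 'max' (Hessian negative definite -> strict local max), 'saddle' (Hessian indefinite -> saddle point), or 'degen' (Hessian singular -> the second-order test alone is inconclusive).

Compute the Hessian H = grad^2 f:
  H = [[-3, 0], [0, 2]]
Verify stationarity: grad f(x*) = H x* + g = (0, 0).
Eigenvalues of H: -3, 2.
Eigenvalues have mixed signs, so H is indefinite -> x* is a saddle point.

saddle


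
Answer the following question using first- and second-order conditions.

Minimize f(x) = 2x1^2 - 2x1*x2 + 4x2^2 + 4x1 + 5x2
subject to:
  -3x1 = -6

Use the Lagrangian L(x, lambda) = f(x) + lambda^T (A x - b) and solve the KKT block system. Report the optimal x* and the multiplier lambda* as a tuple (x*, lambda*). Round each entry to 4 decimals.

Form the Lagrangian:
  L(x, lambda) = (1/2) x^T Q x + c^T x + lambda^T (A x - b)
Stationarity (grad_x L = 0): Q x + c + A^T lambda = 0.
Primal feasibility: A x = b.

This gives the KKT block system:
  [ Q   A^T ] [ x     ]   [-c ]
  [ A    0  ] [ lambda ] = [ b ]

Solving the linear system:
  x*      = (2, -0.125)
  lambda* = (4.0833)
  f(x*)   = 15.9375

x* = (2, -0.125), lambda* = (4.0833)


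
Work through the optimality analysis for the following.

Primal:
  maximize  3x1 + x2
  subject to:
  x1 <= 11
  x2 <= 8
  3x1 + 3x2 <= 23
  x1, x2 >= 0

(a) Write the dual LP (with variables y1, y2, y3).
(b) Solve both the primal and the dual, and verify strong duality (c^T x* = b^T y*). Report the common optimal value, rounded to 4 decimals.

The standard primal-dual pair for 'max c^T x s.t. A x <= b, x >= 0' is:
  Dual:  min b^T y  s.t.  A^T y >= c,  y >= 0.

So the dual LP is:
  minimize  11y1 + 8y2 + 23y3
  subject to:
    y1 + 3y3 >= 3
    y2 + 3y3 >= 1
    y1, y2, y3 >= 0

Solving the primal: x* = (7.6667, 0).
  primal value c^T x* = 23.
Solving the dual: y* = (0, 0, 1).
  dual value b^T y* = 23.
Strong duality: c^T x* = b^T y*. Confirmed.

23


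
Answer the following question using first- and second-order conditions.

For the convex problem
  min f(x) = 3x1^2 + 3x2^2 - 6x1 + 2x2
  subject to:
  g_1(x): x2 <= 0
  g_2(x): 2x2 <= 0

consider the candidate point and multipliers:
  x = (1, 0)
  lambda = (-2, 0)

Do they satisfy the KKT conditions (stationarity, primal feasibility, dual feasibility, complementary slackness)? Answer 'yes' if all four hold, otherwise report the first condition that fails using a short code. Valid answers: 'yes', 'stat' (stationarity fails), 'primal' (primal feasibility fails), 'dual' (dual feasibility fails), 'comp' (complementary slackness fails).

Gradient of f: grad f(x) = Q x + c = (0, 2)
Constraint values g_i(x) = a_i^T x - b_i:
  g_1((1, 0)) = 0
  g_2((1, 0)) = 0
Stationarity residual: grad f(x) + sum_i lambda_i a_i = (0, 0)
  -> stationarity OK
Primal feasibility (all g_i <= 0): OK
Dual feasibility (all lambda_i >= 0): FAILS
Complementary slackness (lambda_i * g_i(x) = 0 for all i): OK

Verdict: the first failing condition is dual_feasibility -> dual.

dual


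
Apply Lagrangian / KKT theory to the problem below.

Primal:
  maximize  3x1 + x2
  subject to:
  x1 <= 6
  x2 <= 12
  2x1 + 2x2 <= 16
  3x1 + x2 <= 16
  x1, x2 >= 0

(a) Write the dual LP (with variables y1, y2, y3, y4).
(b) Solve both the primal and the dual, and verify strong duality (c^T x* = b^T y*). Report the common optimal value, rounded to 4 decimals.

The standard primal-dual pair for 'max c^T x s.t. A x <= b, x >= 0' is:
  Dual:  min b^T y  s.t.  A^T y >= c,  y >= 0.

So the dual LP is:
  minimize  6y1 + 12y2 + 16y3 + 16y4
  subject to:
    y1 + 2y3 + 3y4 >= 3
    y2 + 2y3 + y4 >= 1
    y1, y2, y3, y4 >= 0

Solving the primal: x* = (4, 4).
  primal value c^T x* = 16.
Solving the dual: y* = (0, 0, 0, 1).
  dual value b^T y* = 16.
Strong duality: c^T x* = b^T y*. Confirmed.

16


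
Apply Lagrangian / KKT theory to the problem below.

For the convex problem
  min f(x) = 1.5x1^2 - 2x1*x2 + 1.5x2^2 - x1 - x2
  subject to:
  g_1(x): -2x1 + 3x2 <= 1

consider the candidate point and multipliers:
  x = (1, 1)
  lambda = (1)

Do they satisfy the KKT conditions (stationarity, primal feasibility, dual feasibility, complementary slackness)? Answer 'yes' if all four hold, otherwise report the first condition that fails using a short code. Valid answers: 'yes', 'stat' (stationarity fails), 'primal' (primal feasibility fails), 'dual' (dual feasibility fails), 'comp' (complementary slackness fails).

Gradient of f: grad f(x) = Q x + c = (0, 0)
Constraint values g_i(x) = a_i^T x - b_i:
  g_1((1, 1)) = 0
Stationarity residual: grad f(x) + sum_i lambda_i a_i = (-2, 3)
  -> stationarity FAILS
Primal feasibility (all g_i <= 0): OK
Dual feasibility (all lambda_i >= 0): OK
Complementary slackness (lambda_i * g_i(x) = 0 for all i): OK

Verdict: the first failing condition is stationarity -> stat.

stat


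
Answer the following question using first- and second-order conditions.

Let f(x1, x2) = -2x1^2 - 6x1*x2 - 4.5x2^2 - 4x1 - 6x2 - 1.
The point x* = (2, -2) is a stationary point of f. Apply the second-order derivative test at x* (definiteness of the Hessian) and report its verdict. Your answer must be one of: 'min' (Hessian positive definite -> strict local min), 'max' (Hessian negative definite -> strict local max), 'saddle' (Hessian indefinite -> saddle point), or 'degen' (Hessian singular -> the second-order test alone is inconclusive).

Compute the Hessian H = grad^2 f:
  H = [[-4, -6], [-6, -9]]
Verify stationarity: grad f(x*) = H x* + g = (0, 0).
Eigenvalues of H: -13, 0.
H has a zero eigenvalue (singular; negative semidefinite but not definite), so H is neither positive definite, negative definite, nor indefinite. The second-order test alone is inconclusive -> degen.
(Indeed, f is constant along the null direction of H through x*, so x* is not a strict local extremum.)

degen


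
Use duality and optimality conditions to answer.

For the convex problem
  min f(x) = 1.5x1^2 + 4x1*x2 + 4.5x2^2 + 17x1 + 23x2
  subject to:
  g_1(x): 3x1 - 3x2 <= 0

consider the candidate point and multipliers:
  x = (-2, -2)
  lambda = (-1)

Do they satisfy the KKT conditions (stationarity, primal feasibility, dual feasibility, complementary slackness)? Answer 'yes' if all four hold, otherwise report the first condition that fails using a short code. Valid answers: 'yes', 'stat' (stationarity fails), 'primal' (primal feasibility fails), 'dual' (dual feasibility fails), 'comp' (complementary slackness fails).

Gradient of f: grad f(x) = Q x + c = (3, -3)
Constraint values g_i(x) = a_i^T x - b_i:
  g_1((-2, -2)) = 0
Stationarity residual: grad f(x) + sum_i lambda_i a_i = (0, 0)
  -> stationarity OK
Primal feasibility (all g_i <= 0): OK
Dual feasibility (all lambda_i >= 0): FAILS
Complementary slackness (lambda_i * g_i(x) = 0 for all i): OK

Verdict: the first failing condition is dual_feasibility -> dual.

dual


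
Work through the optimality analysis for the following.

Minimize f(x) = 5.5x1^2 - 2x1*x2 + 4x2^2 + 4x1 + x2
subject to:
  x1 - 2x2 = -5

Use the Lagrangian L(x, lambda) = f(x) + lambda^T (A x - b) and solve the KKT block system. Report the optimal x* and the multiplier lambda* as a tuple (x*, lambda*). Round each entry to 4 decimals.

Form the Lagrangian:
  L(x, lambda) = (1/2) x^T Q x + c^T x + lambda^T (A x - b)
Stationarity (grad_x L = 0): Q x + c + A^T lambda = 0.
Primal feasibility: A x = b.

This gives the KKT block system:
  [ Q   A^T ] [ x     ]   [-c ]
  [ A    0  ] [ lambda ] = [ b ]

Solving the linear system:
  x*      = (-0.8636, 2.0682)
  lambda* = (9.6364)
  f(x*)   = 23.3977

x* = (-0.8636, 2.0682), lambda* = (9.6364)


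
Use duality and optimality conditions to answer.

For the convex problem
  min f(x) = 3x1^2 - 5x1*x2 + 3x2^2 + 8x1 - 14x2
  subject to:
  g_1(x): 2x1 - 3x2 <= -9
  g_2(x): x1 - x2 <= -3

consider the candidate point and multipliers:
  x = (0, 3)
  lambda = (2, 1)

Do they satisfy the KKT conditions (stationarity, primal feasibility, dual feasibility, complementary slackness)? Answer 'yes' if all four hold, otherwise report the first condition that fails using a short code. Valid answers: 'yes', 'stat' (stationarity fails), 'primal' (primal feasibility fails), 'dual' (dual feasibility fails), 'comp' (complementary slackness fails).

Gradient of f: grad f(x) = Q x + c = (-7, 4)
Constraint values g_i(x) = a_i^T x - b_i:
  g_1((0, 3)) = 0
  g_2((0, 3)) = 0
Stationarity residual: grad f(x) + sum_i lambda_i a_i = (-2, -3)
  -> stationarity FAILS
Primal feasibility (all g_i <= 0): OK
Dual feasibility (all lambda_i >= 0): OK
Complementary slackness (lambda_i * g_i(x) = 0 for all i): OK

Verdict: the first failing condition is stationarity -> stat.

stat


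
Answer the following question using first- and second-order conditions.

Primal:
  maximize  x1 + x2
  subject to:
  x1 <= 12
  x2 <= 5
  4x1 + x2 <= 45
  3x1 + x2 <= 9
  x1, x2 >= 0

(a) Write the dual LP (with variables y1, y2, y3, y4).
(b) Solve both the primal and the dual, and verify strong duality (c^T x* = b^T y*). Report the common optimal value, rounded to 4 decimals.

The standard primal-dual pair for 'max c^T x s.t. A x <= b, x >= 0' is:
  Dual:  min b^T y  s.t.  A^T y >= c,  y >= 0.

So the dual LP is:
  minimize  12y1 + 5y2 + 45y3 + 9y4
  subject to:
    y1 + 4y3 + 3y4 >= 1
    y2 + y3 + y4 >= 1
    y1, y2, y3, y4 >= 0

Solving the primal: x* = (1.3333, 5).
  primal value c^T x* = 6.3333.
Solving the dual: y* = (0, 0.6667, 0, 0.3333).
  dual value b^T y* = 6.3333.
Strong duality: c^T x* = b^T y*. Confirmed.

6.3333


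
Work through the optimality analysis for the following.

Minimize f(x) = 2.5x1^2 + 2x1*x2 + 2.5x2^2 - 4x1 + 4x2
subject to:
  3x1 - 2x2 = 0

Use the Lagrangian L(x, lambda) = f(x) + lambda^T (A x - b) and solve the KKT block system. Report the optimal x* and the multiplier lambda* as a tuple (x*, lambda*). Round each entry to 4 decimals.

Form the Lagrangian:
  L(x, lambda) = (1/2) x^T Q x + c^T x + lambda^T (A x - b)
Stationarity (grad_x L = 0): Q x + c + A^T lambda = 0.
Primal feasibility: A x = b.

This gives the KKT block system:
  [ Q   A^T ] [ x     ]   [-c ]
  [ A    0  ] [ lambda ] = [ b ]

Solving the linear system:
  x*      = (-0.0899, -0.1348)
  lambda* = (1.573)
  f(x*)   = -0.0899

x* = (-0.0899, -0.1348), lambda* = (1.573)


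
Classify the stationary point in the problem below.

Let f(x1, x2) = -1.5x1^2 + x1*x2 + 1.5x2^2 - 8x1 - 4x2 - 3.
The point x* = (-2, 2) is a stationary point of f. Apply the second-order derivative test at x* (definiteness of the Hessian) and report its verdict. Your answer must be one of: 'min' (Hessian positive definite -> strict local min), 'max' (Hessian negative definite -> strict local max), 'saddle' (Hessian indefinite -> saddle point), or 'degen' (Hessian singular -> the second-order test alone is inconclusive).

Compute the Hessian H = grad^2 f:
  H = [[-3, 1], [1, 3]]
Verify stationarity: grad f(x*) = H x* + g = (0, 0).
Eigenvalues of H: -3.1623, 3.1623.
Eigenvalues have mixed signs, so H is indefinite -> x* is a saddle point.

saddle


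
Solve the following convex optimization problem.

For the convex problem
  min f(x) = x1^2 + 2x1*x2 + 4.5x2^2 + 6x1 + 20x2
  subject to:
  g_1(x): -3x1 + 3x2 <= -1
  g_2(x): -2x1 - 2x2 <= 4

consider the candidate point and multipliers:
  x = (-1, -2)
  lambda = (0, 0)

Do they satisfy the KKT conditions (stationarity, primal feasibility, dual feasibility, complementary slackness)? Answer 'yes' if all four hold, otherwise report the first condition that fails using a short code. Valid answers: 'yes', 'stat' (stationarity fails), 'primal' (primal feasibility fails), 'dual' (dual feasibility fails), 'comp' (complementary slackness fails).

Gradient of f: grad f(x) = Q x + c = (0, 0)
Constraint values g_i(x) = a_i^T x - b_i:
  g_1((-1, -2)) = -2
  g_2((-1, -2)) = 2
Stationarity residual: grad f(x) + sum_i lambda_i a_i = (0, 0)
  -> stationarity OK
Primal feasibility (all g_i <= 0): FAILS
Dual feasibility (all lambda_i >= 0): OK
Complementary slackness (lambda_i * g_i(x) = 0 for all i): OK

Verdict: the first failing condition is primal_feasibility -> primal.

primal


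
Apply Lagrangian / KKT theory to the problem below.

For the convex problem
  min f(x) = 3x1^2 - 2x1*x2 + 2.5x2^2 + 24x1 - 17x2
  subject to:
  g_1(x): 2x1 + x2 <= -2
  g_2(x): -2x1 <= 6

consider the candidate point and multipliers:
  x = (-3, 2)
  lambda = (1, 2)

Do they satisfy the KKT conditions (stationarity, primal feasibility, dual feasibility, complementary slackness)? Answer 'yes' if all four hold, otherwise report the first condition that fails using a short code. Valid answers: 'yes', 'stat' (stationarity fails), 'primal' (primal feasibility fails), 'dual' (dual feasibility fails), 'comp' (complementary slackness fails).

Gradient of f: grad f(x) = Q x + c = (2, -1)
Constraint values g_i(x) = a_i^T x - b_i:
  g_1((-3, 2)) = -2
  g_2((-3, 2)) = 0
Stationarity residual: grad f(x) + sum_i lambda_i a_i = (0, 0)
  -> stationarity OK
Primal feasibility (all g_i <= 0): OK
Dual feasibility (all lambda_i >= 0): OK
Complementary slackness (lambda_i * g_i(x) = 0 for all i): FAILS

Verdict: the first failing condition is complementary_slackness -> comp.

comp


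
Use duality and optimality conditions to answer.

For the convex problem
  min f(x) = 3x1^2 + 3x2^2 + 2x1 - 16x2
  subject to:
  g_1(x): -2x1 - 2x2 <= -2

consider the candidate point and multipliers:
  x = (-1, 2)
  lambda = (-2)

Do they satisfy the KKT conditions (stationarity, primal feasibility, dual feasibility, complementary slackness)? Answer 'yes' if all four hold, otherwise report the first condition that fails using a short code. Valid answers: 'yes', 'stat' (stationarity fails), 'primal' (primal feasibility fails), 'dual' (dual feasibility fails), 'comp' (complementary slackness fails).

Gradient of f: grad f(x) = Q x + c = (-4, -4)
Constraint values g_i(x) = a_i^T x - b_i:
  g_1((-1, 2)) = 0
Stationarity residual: grad f(x) + sum_i lambda_i a_i = (0, 0)
  -> stationarity OK
Primal feasibility (all g_i <= 0): OK
Dual feasibility (all lambda_i >= 0): FAILS
Complementary slackness (lambda_i * g_i(x) = 0 for all i): OK

Verdict: the first failing condition is dual_feasibility -> dual.

dual


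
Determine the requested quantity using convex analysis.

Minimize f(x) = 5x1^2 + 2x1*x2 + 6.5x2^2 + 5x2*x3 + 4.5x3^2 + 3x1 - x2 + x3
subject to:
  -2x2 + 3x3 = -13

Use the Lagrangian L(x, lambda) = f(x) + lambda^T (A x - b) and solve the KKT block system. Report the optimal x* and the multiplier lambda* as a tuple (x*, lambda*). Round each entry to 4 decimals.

Form the Lagrangian:
  L(x, lambda) = (1/2) x^T Q x + c^T x + lambda^T (A x - b)
Stationarity (grad_x L = 0): Q x + c + A^T lambda = 0.
Primal feasibility: A x = b.

This gives the KKT block system:
  [ Q   A^T ] [ x     ]   [-c ]
  [ A    0  ] [ lambda ] = [ b ]

Solving the linear system:
  x*      = (-0.7178, 2.0888, -2.9408)
  lambda* = (5.0076)
  f(x*)   = 28.9582

x* = (-0.7178, 2.0888, -2.9408), lambda* = (5.0076)
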